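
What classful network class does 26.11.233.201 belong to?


First octet: 26
Binary: 00011010
0xxxxxxx -> Class A (1-126)
Class A, default mask 255.0.0.0 (/8)


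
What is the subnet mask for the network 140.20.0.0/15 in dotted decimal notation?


/15 means 15 network bits, 17 host bits
Binary: 11111111111111100000000000000000
Mask: 255.254.0.0


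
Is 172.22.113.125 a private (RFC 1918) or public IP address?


RFC 1918 private ranges:
  10.0.0.0/8 (10.0.0.0 - 10.255.255.255)
  172.16.0.0/12 (172.16.0.0 - 172.31.255.255)
  192.168.0.0/16 (192.168.0.0 - 192.168.255.255)
Private (in 172.16.0.0/12)


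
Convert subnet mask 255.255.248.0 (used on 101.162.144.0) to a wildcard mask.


Subnet mask: 255.255.248.0
Wildcard = 255.255.255.255 - subnet mask
255 - 255 = 0
255 - 255 = 0
255 - 248 = 7
255 - 0 = 255
Wildcard: 0.0.7.255


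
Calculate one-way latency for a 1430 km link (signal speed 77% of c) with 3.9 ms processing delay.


Speed = 0.77 * 3e5 km/s = 231000 km/s
Propagation delay = 1430 / 231000 = 0.0062 s = 6.1905 ms
Processing delay = 3.9 ms
Total one-way latency = 10.0905 ms


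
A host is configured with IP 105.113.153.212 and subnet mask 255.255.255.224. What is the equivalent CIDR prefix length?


Binary: 11111111.11111111.11111111.11100000
Count leading 1s
Prefix: /27


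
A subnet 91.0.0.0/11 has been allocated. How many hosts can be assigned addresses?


Host bits = 32 - 11 = 21
Total addresses = 2^21 = 2097152
Usable = total - 2 (network and broadcast)
Usable hosts: 2097150


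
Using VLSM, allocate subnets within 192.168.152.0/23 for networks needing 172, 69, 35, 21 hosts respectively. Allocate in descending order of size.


172 hosts -> /24 (254 usable): 192.168.152.0/24
69 hosts -> /25 (126 usable): 192.168.153.0/25
35 hosts -> /26 (62 usable): 192.168.153.128/26
21 hosts -> /27 (30 usable): 192.168.153.192/27
Allocation: 192.168.152.0/24 (172 hosts, 254 usable); 192.168.153.0/25 (69 hosts, 126 usable); 192.168.153.128/26 (35 hosts, 62 usable); 192.168.153.192/27 (21 hosts, 30 usable)


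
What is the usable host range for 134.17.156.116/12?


Network: 134.16.0.0
Broadcast: 134.31.255.255
First usable = network + 1
Last usable = broadcast - 1
Range: 134.16.0.1 to 134.31.255.254


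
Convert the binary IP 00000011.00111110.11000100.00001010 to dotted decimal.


00000011 = 3
00111110 = 62
11000100 = 196
00001010 = 10
IP: 3.62.196.10


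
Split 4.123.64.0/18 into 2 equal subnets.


New prefix = 18 + 1 = 19
Each subnet has 8192 addresses
  4.123.64.0/19
  4.123.96.0/19
Subnets: 4.123.64.0/19, 4.123.96.0/19


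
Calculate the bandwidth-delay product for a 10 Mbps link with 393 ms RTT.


BDP = bandwidth * RTT
= 10 Mbps * 393 ms
= 10 * 1e6 * 393 / 1000 bits
= 3930000 bits
= 491250 bytes
= 479.7363 KB
BDP = 3930000 bits (491250 bytes)


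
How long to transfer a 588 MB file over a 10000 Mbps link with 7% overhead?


Effective throughput = 10000 * (1 - 7/100) = 9300 Mbps
File size in Mb = 588 * 8 = 4704 Mb
Time = 4704 / 9300
Time = 0.5058 seconds


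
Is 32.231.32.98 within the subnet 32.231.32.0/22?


Subnet network: 32.231.32.0
Test IP AND mask: 32.231.32.0
Yes, 32.231.32.98 is in 32.231.32.0/22


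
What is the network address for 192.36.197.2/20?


IP:   11000000.00100100.11000101.00000010
Mask: 11111111.11111111.11110000.00000000
AND operation:
Net:  11000000.00100100.11000000.00000000
Network: 192.36.192.0/20


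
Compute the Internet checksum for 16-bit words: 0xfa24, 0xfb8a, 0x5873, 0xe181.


Sum all words (with carry folding):
+ 0xfa24 = 0xfa24
+ 0xfb8a = 0xf5af
+ 0x5873 = 0x4e23
+ 0xe181 = 0x2fa5
One's complement: ~0x2fa5
Checksum = 0xd05a


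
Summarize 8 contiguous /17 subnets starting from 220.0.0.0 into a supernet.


Original prefix: /17
Number of subnets: 8 = 2^3
New prefix = 17 - 3 = 14
Supernet: 220.0.0.0/14


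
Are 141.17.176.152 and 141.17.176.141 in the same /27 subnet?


Mask: 255.255.255.224
141.17.176.152 AND mask = 141.17.176.128
141.17.176.141 AND mask = 141.17.176.128
Yes, same subnet (141.17.176.128)


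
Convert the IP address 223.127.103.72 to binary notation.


223 = 11011111
127 = 01111111
103 = 01100111
72 = 01001000
Binary: 11011111.01111111.01100111.01001000


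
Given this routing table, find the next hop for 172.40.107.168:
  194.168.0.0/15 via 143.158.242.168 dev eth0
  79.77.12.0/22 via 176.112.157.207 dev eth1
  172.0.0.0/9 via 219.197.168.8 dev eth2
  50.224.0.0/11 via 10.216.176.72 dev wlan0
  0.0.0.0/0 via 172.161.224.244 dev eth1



Longest prefix match for 172.40.107.168:
  /15 194.168.0.0: no
  /22 79.77.12.0: no
  /9 172.0.0.0: MATCH
  /11 50.224.0.0: no
  /0 0.0.0.0: MATCH
Selected: next-hop 219.197.168.8 via eth2 (matched /9)


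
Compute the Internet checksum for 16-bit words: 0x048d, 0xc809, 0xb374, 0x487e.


Sum all words (with carry folding):
+ 0x048d = 0x048d
+ 0xc809 = 0xcc96
+ 0xb374 = 0x800b
+ 0x487e = 0xc889
One's complement: ~0xc889
Checksum = 0x3776


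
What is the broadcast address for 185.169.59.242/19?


Network: 185.169.32.0/19
Host bits = 13
Set all host bits to 1:
Broadcast: 185.169.63.255


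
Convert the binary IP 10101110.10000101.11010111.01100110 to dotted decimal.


10101110 = 174
10000101 = 133
11010111 = 215
01100110 = 102
IP: 174.133.215.102


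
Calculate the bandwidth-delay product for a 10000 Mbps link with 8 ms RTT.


BDP = bandwidth * RTT
= 10000 Mbps * 8 ms
= 10000 * 1e6 * 8 / 1000 bits
= 80000000 bits
= 10000000 bytes
= 9765.625 KB
BDP = 80000000 bits (10000000 bytes)


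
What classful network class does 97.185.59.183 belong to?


First octet: 97
Binary: 01100001
0xxxxxxx -> Class A (1-126)
Class A, default mask 255.0.0.0 (/8)


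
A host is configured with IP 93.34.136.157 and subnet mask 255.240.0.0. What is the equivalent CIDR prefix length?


Binary: 11111111.11110000.00000000.00000000
Count leading 1s
Prefix: /12


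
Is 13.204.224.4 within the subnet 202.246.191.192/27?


Subnet network: 202.246.191.192
Test IP AND mask: 13.204.224.0
No, 13.204.224.4 is not in 202.246.191.192/27


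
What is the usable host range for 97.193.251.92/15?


Network: 97.192.0.0
Broadcast: 97.193.255.255
First usable = network + 1
Last usable = broadcast - 1
Range: 97.192.0.1 to 97.193.255.254


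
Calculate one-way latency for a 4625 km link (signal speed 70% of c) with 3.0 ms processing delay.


Speed = 0.7 * 3e5 km/s = 210000 km/s
Propagation delay = 4625 / 210000 = 0.022 s = 22.0238 ms
Processing delay = 3.0 ms
Total one-way latency = 25.0238 ms


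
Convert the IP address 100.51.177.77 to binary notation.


100 = 01100100
51 = 00110011
177 = 10110001
77 = 01001101
Binary: 01100100.00110011.10110001.01001101


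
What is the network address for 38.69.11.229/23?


IP:   00100110.01000101.00001011.11100101
Mask: 11111111.11111111.11111110.00000000
AND operation:
Net:  00100110.01000101.00001010.00000000
Network: 38.69.10.0/23


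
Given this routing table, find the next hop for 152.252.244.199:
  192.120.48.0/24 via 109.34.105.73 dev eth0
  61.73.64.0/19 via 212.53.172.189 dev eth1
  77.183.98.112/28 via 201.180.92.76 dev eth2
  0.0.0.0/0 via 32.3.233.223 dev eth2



Longest prefix match for 152.252.244.199:
  /24 192.120.48.0: no
  /19 61.73.64.0: no
  /28 77.183.98.112: no
  /0 0.0.0.0: MATCH
Selected: next-hop 32.3.233.223 via eth2 (matched /0)


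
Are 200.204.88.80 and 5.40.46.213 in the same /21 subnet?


Mask: 255.255.248.0
200.204.88.80 AND mask = 200.204.88.0
5.40.46.213 AND mask = 5.40.40.0
No, different subnets (200.204.88.0 vs 5.40.40.0)


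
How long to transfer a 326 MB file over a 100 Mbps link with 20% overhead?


Effective throughput = 100 * (1 - 20/100) = 80 Mbps
File size in Mb = 326 * 8 = 2608 Mb
Time = 2608 / 80
Time = 32.6 seconds


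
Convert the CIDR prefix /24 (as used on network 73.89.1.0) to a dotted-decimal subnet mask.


/24 means 24 network bits, 8 host bits
Binary: 11111111111111111111111100000000
Mask: 255.255.255.0


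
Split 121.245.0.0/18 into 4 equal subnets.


New prefix = 18 + 2 = 20
Each subnet has 4096 addresses
  121.245.0.0/20
  121.245.16.0/20
  121.245.32.0/20
  121.245.48.0/20
Subnets: 121.245.0.0/20, 121.245.16.0/20, 121.245.32.0/20, 121.245.48.0/20


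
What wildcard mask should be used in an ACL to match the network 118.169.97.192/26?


Subnet mask: 255.255.255.192
Wildcard = 255.255.255.255 - subnet mask
255 - 255 = 0
255 - 255 = 0
255 - 255 = 0
255 - 192 = 63
Wildcard: 0.0.0.63


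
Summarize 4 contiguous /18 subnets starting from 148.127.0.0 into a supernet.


Original prefix: /18
Number of subnets: 4 = 2^2
New prefix = 18 - 2 = 16
Supernet: 148.127.0.0/16


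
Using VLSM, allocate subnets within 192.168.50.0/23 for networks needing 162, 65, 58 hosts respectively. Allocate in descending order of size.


162 hosts -> /24 (254 usable): 192.168.50.0/24
65 hosts -> /25 (126 usable): 192.168.51.0/25
58 hosts -> /26 (62 usable): 192.168.51.128/26
Allocation: 192.168.50.0/24 (162 hosts, 254 usable); 192.168.51.0/25 (65 hosts, 126 usable); 192.168.51.128/26 (58 hosts, 62 usable)


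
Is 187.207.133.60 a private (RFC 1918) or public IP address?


RFC 1918 private ranges:
  10.0.0.0/8 (10.0.0.0 - 10.255.255.255)
  172.16.0.0/12 (172.16.0.0 - 172.31.255.255)
  192.168.0.0/16 (192.168.0.0 - 192.168.255.255)
Public (not in any RFC 1918 range)


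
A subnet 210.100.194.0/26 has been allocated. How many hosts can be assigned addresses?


Host bits = 32 - 26 = 6
Total addresses = 2^6 = 64
Usable = total - 2 (network and broadcast)
Usable hosts: 62


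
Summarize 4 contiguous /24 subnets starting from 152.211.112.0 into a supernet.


Original prefix: /24
Number of subnets: 4 = 2^2
New prefix = 24 - 2 = 22
Supernet: 152.211.112.0/22


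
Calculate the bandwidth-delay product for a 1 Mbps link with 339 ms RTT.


BDP = bandwidth * RTT
= 1 Mbps * 339 ms
= 1 * 1e6 * 339 / 1000 bits
= 339000 bits
= 42375 bytes
= 41.3818 KB
BDP = 339000 bits (42375 bytes)


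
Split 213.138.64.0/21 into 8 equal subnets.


New prefix = 21 + 3 = 24
Each subnet has 256 addresses
  213.138.64.0/24
  213.138.65.0/24
  213.138.66.0/24
  213.138.67.0/24
  213.138.68.0/24
  213.138.69.0/24
  213.138.70.0/24
  213.138.71.0/24
Subnets: 213.138.64.0/24, 213.138.65.0/24, 213.138.66.0/24, 213.138.67.0/24, 213.138.68.0/24, 213.138.69.0/24, 213.138.70.0/24, 213.138.71.0/24


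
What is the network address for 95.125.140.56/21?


IP:   01011111.01111101.10001100.00111000
Mask: 11111111.11111111.11111000.00000000
AND operation:
Net:  01011111.01111101.10001000.00000000
Network: 95.125.136.0/21


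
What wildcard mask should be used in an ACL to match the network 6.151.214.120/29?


Subnet mask: 255.255.255.248
Wildcard = 255.255.255.255 - subnet mask
255 - 255 = 0
255 - 255 = 0
255 - 255 = 0
255 - 248 = 7
Wildcard: 0.0.0.7


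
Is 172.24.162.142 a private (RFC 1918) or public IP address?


RFC 1918 private ranges:
  10.0.0.0/8 (10.0.0.0 - 10.255.255.255)
  172.16.0.0/12 (172.16.0.0 - 172.31.255.255)
  192.168.0.0/16 (192.168.0.0 - 192.168.255.255)
Private (in 172.16.0.0/12)


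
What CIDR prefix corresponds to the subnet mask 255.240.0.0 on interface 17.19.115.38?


Binary: 11111111.11110000.00000000.00000000
Count leading 1s
Prefix: /12


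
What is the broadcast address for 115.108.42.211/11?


Network: 115.96.0.0/11
Host bits = 21
Set all host bits to 1:
Broadcast: 115.127.255.255


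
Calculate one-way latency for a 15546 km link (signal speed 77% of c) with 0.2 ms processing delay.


Speed = 0.77 * 3e5 km/s = 231000 km/s
Propagation delay = 15546 / 231000 = 0.0673 s = 67.2987 ms
Processing delay = 0.2 ms
Total one-way latency = 67.4987 ms


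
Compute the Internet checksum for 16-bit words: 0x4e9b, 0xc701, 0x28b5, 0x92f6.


Sum all words (with carry folding):
+ 0x4e9b = 0x4e9b
+ 0xc701 = 0x159d
+ 0x28b5 = 0x3e52
+ 0x92f6 = 0xd148
One's complement: ~0xd148
Checksum = 0x2eb7


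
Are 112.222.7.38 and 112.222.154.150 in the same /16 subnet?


Mask: 255.255.0.0
112.222.7.38 AND mask = 112.222.0.0
112.222.154.150 AND mask = 112.222.0.0
Yes, same subnet (112.222.0.0)


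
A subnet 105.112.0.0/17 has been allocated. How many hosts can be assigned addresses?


Host bits = 32 - 17 = 15
Total addresses = 2^15 = 32768
Usable = total - 2 (network and broadcast)
Usable hosts: 32766


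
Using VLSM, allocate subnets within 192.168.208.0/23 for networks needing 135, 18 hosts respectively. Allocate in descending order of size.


135 hosts -> /24 (254 usable): 192.168.208.0/24
18 hosts -> /27 (30 usable): 192.168.209.0/27
Allocation: 192.168.208.0/24 (135 hosts, 254 usable); 192.168.209.0/27 (18 hosts, 30 usable)


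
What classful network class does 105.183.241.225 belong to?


First octet: 105
Binary: 01101001
0xxxxxxx -> Class A (1-126)
Class A, default mask 255.0.0.0 (/8)


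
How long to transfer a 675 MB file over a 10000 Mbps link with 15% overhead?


Effective throughput = 10000 * (1 - 15/100) = 8500 Mbps
File size in Mb = 675 * 8 = 5400 Mb
Time = 5400 / 8500
Time = 0.6353 seconds


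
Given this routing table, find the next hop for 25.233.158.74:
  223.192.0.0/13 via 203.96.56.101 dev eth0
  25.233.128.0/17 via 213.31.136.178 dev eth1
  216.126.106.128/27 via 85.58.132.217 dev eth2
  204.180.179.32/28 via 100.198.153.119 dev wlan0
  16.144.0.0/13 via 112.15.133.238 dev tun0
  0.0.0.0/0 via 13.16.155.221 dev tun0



Longest prefix match for 25.233.158.74:
  /13 223.192.0.0: no
  /17 25.233.128.0: MATCH
  /27 216.126.106.128: no
  /28 204.180.179.32: no
  /13 16.144.0.0: no
  /0 0.0.0.0: MATCH
Selected: next-hop 213.31.136.178 via eth1 (matched /17)


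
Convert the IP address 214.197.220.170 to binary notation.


214 = 11010110
197 = 11000101
220 = 11011100
170 = 10101010
Binary: 11010110.11000101.11011100.10101010


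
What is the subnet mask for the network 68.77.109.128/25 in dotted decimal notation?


/25 means 25 network bits, 7 host bits
Binary: 11111111111111111111111110000000
Mask: 255.255.255.128


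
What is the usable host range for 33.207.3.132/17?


Network: 33.207.0.0
Broadcast: 33.207.127.255
First usable = network + 1
Last usable = broadcast - 1
Range: 33.207.0.1 to 33.207.127.254


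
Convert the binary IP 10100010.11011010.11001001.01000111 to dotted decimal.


10100010 = 162
11011010 = 218
11001001 = 201
01000111 = 71
IP: 162.218.201.71


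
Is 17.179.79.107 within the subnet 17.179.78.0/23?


Subnet network: 17.179.78.0
Test IP AND mask: 17.179.78.0
Yes, 17.179.79.107 is in 17.179.78.0/23


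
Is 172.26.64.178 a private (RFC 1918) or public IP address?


RFC 1918 private ranges:
  10.0.0.0/8 (10.0.0.0 - 10.255.255.255)
  172.16.0.0/12 (172.16.0.0 - 172.31.255.255)
  192.168.0.0/16 (192.168.0.0 - 192.168.255.255)
Private (in 172.16.0.0/12)


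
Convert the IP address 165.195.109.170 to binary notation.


165 = 10100101
195 = 11000011
109 = 01101101
170 = 10101010
Binary: 10100101.11000011.01101101.10101010


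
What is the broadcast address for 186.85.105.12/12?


Network: 186.80.0.0/12
Host bits = 20
Set all host bits to 1:
Broadcast: 186.95.255.255


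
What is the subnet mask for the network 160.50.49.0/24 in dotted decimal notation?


/24 means 24 network bits, 8 host bits
Binary: 11111111111111111111111100000000
Mask: 255.255.255.0


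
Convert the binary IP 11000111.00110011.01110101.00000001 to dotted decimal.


11000111 = 199
00110011 = 51
01110101 = 117
00000001 = 1
IP: 199.51.117.1


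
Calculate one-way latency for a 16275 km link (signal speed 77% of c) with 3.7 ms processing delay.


Speed = 0.77 * 3e5 km/s = 231000 km/s
Propagation delay = 16275 / 231000 = 0.0705 s = 70.4545 ms
Processing delay = 3.7 ms
Total one-way latency = 74.1545 ms


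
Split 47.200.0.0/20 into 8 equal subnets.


New prefix = 20 + 3 = 23
Each subnet has 512 addresses
  47.200.0.0/23
  47.200.2.0/23
  47.200.4.0/23
  47.200.6.0/23
  47.200.8.0/23
  47.200.10.0/23
  47.200.12.0/23
  47.200.14.0/23
Subnets: 47.200.0.0/23, 47.200.2.0/23, 47.200.4.0/23, 47.200.6.0/23, 47.200.8.0/23, 47.200.10.0/23, 47.200.12.0/23, 47.200.14.0/23


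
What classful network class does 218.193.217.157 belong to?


First octet: 218
Binary: 11011010
110xxxxx -> Class C (192-223)
Class C, default mask 255.255.255.0 (/24)


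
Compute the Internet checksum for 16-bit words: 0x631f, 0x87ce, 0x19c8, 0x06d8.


Sum all words (with carry folding):
+ 0x631f = 0x631f
+ 0x87ce = 0xeaed
+ 0x19c8 = 0x04b6
+ 0x06d8 = 0x0b8e
One's complement: ~0x0b8e
Checksum = 0xf471


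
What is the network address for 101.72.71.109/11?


IP:   01100101.01001000.01000111.01101101
Mask: 11111111.11100000.00000000.00000000
AND operation:
Net:  01100101.01000000.00000000.00000000
Network: 101.64.0.0/11


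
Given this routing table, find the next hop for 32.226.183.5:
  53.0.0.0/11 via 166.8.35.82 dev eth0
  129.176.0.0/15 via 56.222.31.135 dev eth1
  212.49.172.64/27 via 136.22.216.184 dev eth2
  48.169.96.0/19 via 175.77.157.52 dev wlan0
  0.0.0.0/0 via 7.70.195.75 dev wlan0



Longest prefix match for 32.226.183.5:
  /11 53.0.0.0: no
  /15 129.176.0.0: no
  /27 212.49.172.64: no
  /19 48.169.96.0: no
  /0 0.0.0.0: MATCH
Selected: next-hop 7.70.195.75 via wlan0 (matched /0)


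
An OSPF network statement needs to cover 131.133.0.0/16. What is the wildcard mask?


Subnet mask: 255.255.0.0
Wildcard = 255.255.255.255 - subnet mask
255 - 255 = 0
255 - 255 = 0
255 - 0 = 255
255 - 0 = 255
Wildcard: 0.0.255.255


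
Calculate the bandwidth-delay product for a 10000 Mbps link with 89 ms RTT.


BDP = bandwidth * RTT
= 10000 Mbps * 89 ms
= 10000 * 1e6 * 89 / 1000 bits
= 890000000 bits
= 111250000 bytes
= 108642.5781 KB
BDP = 890000000 bits (111250000 bytes)


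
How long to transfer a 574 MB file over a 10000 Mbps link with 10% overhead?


Effective throughput = 10000 * (1 - 10/100) = 9000 Mbps
File size in Mb = 574 * 8 = 4592 Mb
Time = 4592 / 9000
Time = 0.5102 seconds


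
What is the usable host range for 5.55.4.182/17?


Network: 5.55.0.0
Broadcast: 5.55.127.255
First usable = network + 1
Last usable = broadcast - 1
Range: 5.55.0.1 to 5.55.127.254


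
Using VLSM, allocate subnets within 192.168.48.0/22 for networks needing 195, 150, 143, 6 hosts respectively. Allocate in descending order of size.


195 hosts -> /24 (254 usable): 192.168.48.0/24
150 hosts -> /24 (254 usable): 192.168.49.0/24
143 hosts -> /24 (254 usable): 192.168.50.0/24
6 hosts -> /29 (6 usable): 192.168.51.0/29
Allocation: 192.168.48.0/24 (195 hosts, 254 usable); 192.168.49.0/24 (150 hosts, 254 usable); 192.168.50.0/24 (143 hosts, 254 usable); 192.168.51.0/29 (6 hosts, 6 usable)


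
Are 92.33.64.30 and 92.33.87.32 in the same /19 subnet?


Mask: 255.255.224.0
92.33.64.30 AND mask = 92.33.64.0
92.33.87.32 AND mask = 92.33.64.0
Yes, same subnet (92.33.64.0)


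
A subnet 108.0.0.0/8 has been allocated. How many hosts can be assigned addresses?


Host bits = 32 - 8 = 24
Total addresses = 2^24 = 16777216
Usable = total - 2 (network and broadcast)
Usable hosts: 16777214


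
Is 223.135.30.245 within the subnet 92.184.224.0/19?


Subnet network: 92.184.224.0
Test IP AND mask: 223.135.0.0
No, 223.135.30.245 is not in 92.184.224.0/19


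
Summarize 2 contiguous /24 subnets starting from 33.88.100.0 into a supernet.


Original prefix: /24
Number of subnets: 2 = 2^1
New prefix = 24 - 1 = 23
Supernet: 33.88.100.0/23


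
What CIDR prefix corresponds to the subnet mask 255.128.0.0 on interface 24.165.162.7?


Binary: 11111111.10000000.00000000.00000000
Count leading 1s
Prefix: /9


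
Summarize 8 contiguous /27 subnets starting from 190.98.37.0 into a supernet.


Original prefix: /27
Number of subnets: 8 = 2^3
New prefix = 27 - 3 = 24
Supernet: 190.98.37.0/24


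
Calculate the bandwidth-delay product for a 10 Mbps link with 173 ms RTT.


BDP = bandwidth * RTT
= 10 Mbps * 173 ms
= 10 * 1e6 * 173 / 1000 bits
= 1730000 bits
= 216250 bytes
= 211.1816 KB
BDP = 1730000 bits (216250 bytes)


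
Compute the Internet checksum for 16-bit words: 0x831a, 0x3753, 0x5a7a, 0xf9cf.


Sum all words (with carry folding):
+ 0x831a = 0x831a
+ 0x3753 = 0xba6d
+ 0x5a7a = 0x14e8
+ 0xf9cf = 0x0eb8
One's complement: ~0x0eb8
Checksum = 0xf147


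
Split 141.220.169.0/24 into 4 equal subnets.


New prefix = 24 + 2 = 26
Each subnet has 64 addresses
  141.220.169.0/26
  141.220.169.64/26
  141.220.169.128/26
  141.220.169.192/26
Subnets: 141.220.169.0/26, 141.220.169.64/26, 141.220.169.128/26, 141.220.169.192/26


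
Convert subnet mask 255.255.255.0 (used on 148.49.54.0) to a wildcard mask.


Subnet mask: 255.255.255.0
Wildcard = 255.255.255.255 - subnet mask
255 - 255 = 0
255 - 255 = 0
255 - 255 = 0
255 - 0 = 255
Wildcard: 0.0.0.255


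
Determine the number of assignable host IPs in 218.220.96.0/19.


Host bits = 32 - 19 = 13
Total addresses = 2^13 = 8192
Usable = total - 2 (network and broadcast)
Usable hosts: 8190


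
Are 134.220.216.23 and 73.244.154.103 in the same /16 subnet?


Mask: 255.255.0.0
134.220.216.23 AND mask = 134.220.0.0
73.244.154.103 AND mask = 73.244.0.0
No, different subnets (134.220.0.0 vs 73.244.0.0)


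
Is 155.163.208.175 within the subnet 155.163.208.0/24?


Subnet network: 155.163.208.0
Test IP AND mask: 155.163.208.0
Yes, 155.163.208.175 is in 155.163.208.0/24


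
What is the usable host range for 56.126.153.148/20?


Network: 56.126.144.0
Broadcast: 56.126.159.255
First usable = network + 1
Last usable = broadcast - 1
Range: 56.126.144.1 to 56.126.159.254


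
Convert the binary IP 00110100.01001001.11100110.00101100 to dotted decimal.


00110100 = 52
01001001 = 73
11100110 = 230
00101100 = 44
IP: 52.73.230.44


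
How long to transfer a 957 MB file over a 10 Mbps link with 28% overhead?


Effective throughput = 10 * (1 - 28/100) = 7.2 Mbps
File size in Mb = 957 * 8 = 7656 Mb
Time = 7656 / 7.2
Time = 1063.3333 seconds


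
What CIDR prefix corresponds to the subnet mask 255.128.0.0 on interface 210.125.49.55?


Binary: 11111111.10000000.00000000.00000000
Count leading 1s
Prefix: /9


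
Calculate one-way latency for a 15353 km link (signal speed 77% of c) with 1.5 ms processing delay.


Speed = 0.77 * 3e5 km/s = 231000 km/s
Propagation delay = 15353 / 231000 = 0.0665 s = 66.4632 ms
Processing delay = 1.5 ms
Total one-way latency = 67.9632 ms


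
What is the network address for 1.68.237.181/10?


IP:   00000001.01000100.11101101.10110101
Mask: 11111111.11000000.00000000.00000000
AND operation:
Net:  00000001.01000000.00000000.00000000
Network: 1.64.0.0/10


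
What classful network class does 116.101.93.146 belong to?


First octet: 116
Binary: 01110100
0xxxxxxx -> Class A (1-126)
Class A, default mask 255.0.0.0 (/8)


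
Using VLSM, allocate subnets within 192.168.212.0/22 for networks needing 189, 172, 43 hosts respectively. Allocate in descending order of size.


189 hosts -> /24 (254 usable): 192.168.212.0/24
172 hosts -> /24 (254 usable): 192.168.213.0/24
43 hosts -> /26 (62 usable): 192.168.214.0/26
Allocation: 192.168.212.0/24 (189 hosts, 254 usable); 192.168.213.0/24 (172 hosts, 254 usable); 192.168.214.0/26 (43 hosts, 62 usable)


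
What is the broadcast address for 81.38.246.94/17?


Network: 81.38.128.0/17
Host bits = 15
Set all host bits to 1:
Broadcast: 81.38.255.255


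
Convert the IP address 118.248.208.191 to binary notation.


118 = 01110110
248 = 11111000
208 = 11010000
191 = 10111111
Binary: 01110110.11111000.11010000.10111111


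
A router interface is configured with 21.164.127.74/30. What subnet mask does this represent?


/30 means 30 network bits, 2 host bits
Binary: 11111111111111111111111111111100
Mask: 255.255.255.252


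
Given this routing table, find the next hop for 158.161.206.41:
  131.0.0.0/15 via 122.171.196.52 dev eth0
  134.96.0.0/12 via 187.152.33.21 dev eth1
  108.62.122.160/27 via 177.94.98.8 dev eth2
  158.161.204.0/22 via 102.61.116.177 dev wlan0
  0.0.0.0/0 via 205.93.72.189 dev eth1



Longest prefix match for 158.161.206.41:
  /15 131.0.0.0: no
  /12 134.96.0.0: no
  /27 108.62.122.160: no
  /22 158.161.204.0: MATCH
  /0 0.0.0.0: MATCH
Selected: next-hop 102.61.116.177 via wlan0 (matched /22)


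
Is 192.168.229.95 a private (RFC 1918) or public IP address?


RFC 1918 private ranges:
  10.0.0.0/8 (10.0.0.0 - 10.255.255.255)
  172.16.0.0/12 (172.16.0.0 - 172.31.255.255)
  192.168.0.0/16 (192.168.0.0 - 192.168.255.255)
Private (in 192.168.0.0/16)


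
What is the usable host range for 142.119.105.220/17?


Network: 142.119.0.0
Broadcast: 142.119.127.255
First usable = network + 1
Last usable = broadcast - 1
Range: 142.119.0.1 to 142.119.127.254


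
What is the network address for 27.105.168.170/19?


IP:   00011011.01101001.10101000.10101010
Mask: 11111111.11111111.11100000.00000000
AND operation:
Net:  00011011.01101001.10100000.00000000
Network: 27.105.160.0/19


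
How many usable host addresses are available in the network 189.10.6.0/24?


Host bits = 32 - 24 = 8
Total addresses = 2^8 = 256
Usable = total - 2 (network and broadcast)
Usable hosts: 254


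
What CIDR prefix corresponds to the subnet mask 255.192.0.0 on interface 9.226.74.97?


Binary: 11111111.11000000.00000000.00000000
Count leading 1s
Prefix: /10


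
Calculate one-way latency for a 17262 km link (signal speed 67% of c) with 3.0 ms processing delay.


Speed = 0.67 * 3e5 km/s = 201000 km/s
Propagation delay = 17262 / 201000 = 0.0859 s = 85.8806 ms
Processing delay = 3.0 ms
Total one-way latency = 88.8806 ms


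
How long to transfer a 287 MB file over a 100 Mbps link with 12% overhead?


Effective throughput = 100 * (1 - 12/100) = 88 Mbps
File size in Mb = 287 * 8 = 2296 Mb
Time = 2296 / 88
Time = 26.0909 seconds


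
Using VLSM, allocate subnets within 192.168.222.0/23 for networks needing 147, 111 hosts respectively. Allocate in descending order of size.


147 hosts -> /24 (254 usable): 192.168.222.0/24
111 hosts -> /25 (126 usable): 192.168.223.0/25
Allocation: 192.168.222.0/24 (147 hosts, 254 usable); 192.168.223.0/25 (111 hosts, 126 usable)


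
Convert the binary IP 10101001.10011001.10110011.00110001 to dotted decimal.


10101001 = 169
10011001 = 153
10110011 = 179
00110001 = 49
IP: 169.153.179.49


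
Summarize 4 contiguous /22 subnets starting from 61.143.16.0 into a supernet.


Original prefix: /22
Number of subnets: 4 = 2^2
New prefix = 22 - 2 = 20
Supernet: 61.143.16.0/20


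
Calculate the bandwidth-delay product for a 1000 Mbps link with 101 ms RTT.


BDP = bandwidth * RTT
= 1000 Mbps * 101 ms
= 1000 * 1e6 * 101 / 1000 bits
= 101000000 bits
= 12625000 bytes
= 12329.1016 KB
BDP = 101000000 bits (12625000 bytes)


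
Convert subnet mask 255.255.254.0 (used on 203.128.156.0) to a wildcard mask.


Subnet mask: 255.255.254.0
Wildcard = 255.255.255.255 - subnet mask
255 - 255 = 0
255 - 255 = 0
255 - 254 = 1
255 - 0 = 255
Wildcard: 0.0.1.255


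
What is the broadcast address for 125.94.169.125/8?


Network: 125.0.0.0/8
Host bits = 24
Set all host bits to 1:
Broadcast: 125.255.255.255


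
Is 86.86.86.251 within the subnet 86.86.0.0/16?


Subnet network: 86.86.0.0
Test IP AND mask: 86.86.0.0
Yes, 86.86.86.251 is in 86.86.0.0/16


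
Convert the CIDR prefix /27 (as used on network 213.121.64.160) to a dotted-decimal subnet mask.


/27 means 27 network bits, 5 host bits
Binary: 11111111111111111111111111100000
Mask: 255.255.255.224


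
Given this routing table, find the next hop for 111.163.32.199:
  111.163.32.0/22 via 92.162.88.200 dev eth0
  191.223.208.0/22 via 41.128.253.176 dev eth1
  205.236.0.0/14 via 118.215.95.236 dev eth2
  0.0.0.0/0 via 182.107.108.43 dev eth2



Longest prefix match for 111.163.32.199:
  /22 111.163.32.0: MATCH
  /22 191.223.208.0: no
  /14 205.236.0.0: no
  /0 0.0.0.0: MATCH
Selected: next-hop 92.162.88.200 via eth0 (matched /22)


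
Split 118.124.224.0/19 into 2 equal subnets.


New prefix = 19 + 1 = 20
Each subnet has 4096 addresses
  118.124.224.0/20
  118.124.240.0/20
Subnets: 118.124.224.0/20, 118.124.240.0/20


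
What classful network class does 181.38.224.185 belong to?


First octet: 181
Binary: 10110101
10xxxxxx -> Class B (128-191)
Class B, default mask 255.255.0.0 (/16)


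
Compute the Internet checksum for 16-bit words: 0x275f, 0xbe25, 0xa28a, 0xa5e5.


Sum all words (with carry folding):
+ 0x275f = 0x275f
+ 0xbe25 = 0xe584
+ 0xa28a = 0x880f
+ 0xa5e5 = 0x2df5
One's complement: ~0x2df5
Checksum = 0xd20a


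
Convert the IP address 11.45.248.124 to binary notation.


11 = 00001011
45 = 00101101
248 = 11111000
124 = 01111100
Binary: 00001011.00101101.11111000.01111100


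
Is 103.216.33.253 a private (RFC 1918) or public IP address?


RFC 1918 private ranges:
  10.0.0.0/8 (10.0.0.0 - 10.255.255.255)
  172.16.0.0/12 (172.16.0.0 - 172.31.255.255)
  192.168.0.0/16 (192.168.0.0 - 192.168.255.255)
Public (not in any RFC 1918 range)


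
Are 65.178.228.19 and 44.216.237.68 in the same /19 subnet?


Mask: 255.255.224.0
65.178.228.19 AND mask = 65.178.224.0
44.216.237.68 AND mask = 44.216.224.0
No, different subnets (65.178.224.0 vs 44.216.224.0)


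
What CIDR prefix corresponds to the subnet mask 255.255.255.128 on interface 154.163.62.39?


Binary: 11111111.11111111.11111111.10000000
Count leading 1s
Prefix: /25


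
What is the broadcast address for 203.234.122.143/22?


Network: 203.234.120.0/22
Host bits = 10
Set all host bits to 1:
Broadcast: 203.234.123.255


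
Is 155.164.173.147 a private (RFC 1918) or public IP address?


RFC 1918 private ranges:
  10.0.0.0/8 (10.0.0.0 - 10.255.255.255)
  172.16.0.0/12 (172.16.0.0 - 172.31.255.255)
  192.168.0.0/16 (192.168.0.0 - 192.168.255.255)
Public (not in any RFC 1918 range)


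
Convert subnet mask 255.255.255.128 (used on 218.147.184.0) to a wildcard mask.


Subnet mask: 255.255.255.128
Wildcard = 255.255.255.255 - subnet mask
255 - 255 = 0
255 - 255 = 0
255 - 255 = 0
255 - 128 = 127
Wildcard: 0.0.0.127


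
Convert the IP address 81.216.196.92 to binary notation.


81 = 01010001
216 = 11011000
196 = 11000100
92 = 01011100
Binary: 01010001.11011000.11000100.01011100


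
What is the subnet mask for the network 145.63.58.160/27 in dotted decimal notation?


/27 means 27 network bits, 5 host bits
Binary: 11111111111111111111111111100000
Mask: 255.255.255.224


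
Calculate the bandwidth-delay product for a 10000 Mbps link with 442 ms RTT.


BDP = bandwidth * RTT
= 10000 Mbps * 442 ms
= 10000 * 1e6 * 442 / 1000 bits
= 4420000000 bits
= 552500000 bytes
= 539550.7812 KB
BDP = 4420000000 bits (552500000 bytes)


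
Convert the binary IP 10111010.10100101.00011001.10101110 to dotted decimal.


10111010 = 186
10100101 = 165
00011001 = 25
10101110 = 174
IP: 186.165.25.174


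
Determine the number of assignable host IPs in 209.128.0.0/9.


Host bits = 32 - 9 = 23
Total addresses = 2^23 = 8388608
Usable = total - 2 (network and broadcast)
Usable hosts: 8388606


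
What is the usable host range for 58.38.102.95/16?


Network: 58.38.0.0
Broadcast: 58.38.255.255
First usable = network + 1
Last usable = broadcast - 1
Range: 58.38.0.1 to 58.38.255.254


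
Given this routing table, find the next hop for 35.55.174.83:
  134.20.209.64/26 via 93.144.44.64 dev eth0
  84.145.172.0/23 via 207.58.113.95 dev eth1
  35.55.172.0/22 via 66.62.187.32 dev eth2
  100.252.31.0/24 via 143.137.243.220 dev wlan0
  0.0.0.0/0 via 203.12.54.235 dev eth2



Longest prefix match for 35.55.174.83:
  /26 134.20.209.64: no
  /23 84.145.172.0: no
  /22 35.55.172.0: MATCH
  /24 100.252.31.0: no
  /0 0.0.0.0: MATCH
Selected: next-hop 66.62.187.32 via eth2 (matched /22)


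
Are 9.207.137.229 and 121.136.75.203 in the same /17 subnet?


Mask: 255.255.128.0
9.207.137.229 AND mask = 9.207.128.0
121.136.75.203 AND mask = 121.136.0.0
No, different subnets (9.207.128.0 vs 121.136.0.0)


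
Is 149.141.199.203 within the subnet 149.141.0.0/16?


Subnet network: 149.141.0.0
Test IP AND mask: 149.141.0.0
Yes, 149.141.199.203 is in 149.141.0.0/16


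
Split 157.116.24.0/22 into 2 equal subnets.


New prefix = 22 + 1 = 23
Each subnet has 512 addresses
  157.116.24.0/23
  157.116.26.0/23
Subnets: 157.116.24.0/23, 157.116.26.0/23


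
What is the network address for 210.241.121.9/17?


IP:   11010010.11110001.01111001.00001001
Mask: 11111111.11111111.10000000.00000000
AND operation:
Net:  11010010.11110001.00000000.00000000
Network: 210.241.0.0/17


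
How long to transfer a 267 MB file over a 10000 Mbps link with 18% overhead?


Effective throughput = 10000 * (1 - 18/100) = 8200 Mbps
File size in Mb = 267 * 8 = 2136 Mb
Time = 2136 / 8200
Time = 0.2605 seconds


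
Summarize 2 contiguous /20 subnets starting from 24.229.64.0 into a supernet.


Original prefix: /20
Number of subnets: 2 = 2^1
New prefix = 20 - 1 = 19
Supernet: 24.229.64.0/19


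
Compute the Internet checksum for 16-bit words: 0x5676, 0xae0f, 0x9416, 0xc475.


Sum all words (with carry folding):
+ 0x5676 = 0x5676
+ 0xae0f = 0x0486
+ 0x9416 = 0x989c
+ 0xc475 = 0x5d12
One's complement: ~0x5d12
Checksum = 0xa2ed


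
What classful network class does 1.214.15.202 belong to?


First octet: 1
Binary: 00000001
0xxxxxxx -> Class A (1-126)
Class A, default mask 255.0.0.0 (/8)


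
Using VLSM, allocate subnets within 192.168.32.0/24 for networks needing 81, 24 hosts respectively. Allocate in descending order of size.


81 hosts -> /25 (126 usable): 192.168.32.0/25
24 hosts -> /27 (30 usable): 192.168.32.128/27
Allocation: 192.168.32.0/25 (81 hosts, 126 usable); 192.168.32.128/27 (24 hosts, 30 usable)


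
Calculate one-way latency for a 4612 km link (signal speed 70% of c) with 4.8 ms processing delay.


Speed = 0.7 * 3e5 km/s = 210000 km/s
Propagation delay = 4612 / 210000 = 0.022 s = 21.9619 ms
Processing delay = 4.8 ms
Total one-way latency = 26.7619 ms


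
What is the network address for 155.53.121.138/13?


IP:   10011011.00110101.01111001.10001010
Mask: 11111111.11111000.00000000.00000000
AND operation:
Net:  10011011.00110000.00000000.00000000
Network: 155.48.0.0/13


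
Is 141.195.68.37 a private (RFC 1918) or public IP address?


RFC 1918 private ranges:
  10.0.0.0/8 (10.0.0.0 - 10.255.255.255)
  172.16.0.0/12 (172.16.0.0 - 172.31.255.255)
  192.168.0.0/16 (192.168.0.0 - 192.168.255.255)
Public (not in any RFC 1918 range)


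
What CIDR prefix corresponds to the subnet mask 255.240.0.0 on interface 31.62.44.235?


Binary: 11111111.11110000.00000000.00000000
Count leading 1s
Prefix: /12


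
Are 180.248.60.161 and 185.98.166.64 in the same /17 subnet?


Mask: 255.255.128.0
180.248.60.161 AND mask = 180.248.0.0
185.98.166.64 AND mask = 185.98.128.0
No, different subnets (180.248.0.0 vs 185.98.128.0)


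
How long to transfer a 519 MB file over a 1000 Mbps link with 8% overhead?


Effective throughput = 1000 * (1 - 8/100) = 920 Mbps
File size in Mb = 519 * 8 = 4152 Mb
Time = 4152 / 920
Time = 4.513 seconds


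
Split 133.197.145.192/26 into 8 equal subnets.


New prefix = 26 + 3 = 29
Each subnet has 8 addresses
  133.197.145.192/29
  133.197.145.200/29
  133.197.145.208/29
  133.197.145.216/29
  133.197.145.224/29
  133.197.145.232/29
  133.197.145.240/29
  133.197.145.248/29
Subnets: 133.197.145.192/29, 133.197.145.200/29, 133.197.145.208/29, 133.197.145.216/29, 133.197.145.224/29, 133.197.145.232/29, 133.197.145.240/29, 133.197.145.248/29


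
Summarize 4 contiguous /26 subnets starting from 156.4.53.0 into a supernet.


Original prefix: /26
Number of subnets: 4 = 2^2
New prefix = 26 - 2 = 24
Supernet: 156.4.53.0/24


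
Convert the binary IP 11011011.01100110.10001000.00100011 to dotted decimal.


11011011 = 219
01100110 = 102
10001000 = 136
00100011 = 35
IP: 219.102.136.35


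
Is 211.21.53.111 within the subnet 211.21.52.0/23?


Subnet network: 211.21.52.0
Test IP AND mask: 211.21.52.0
Yes, 211.21.53.111 is in 211.21.52.0/23


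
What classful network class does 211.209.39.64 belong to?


First octet: 211
Binary: 11010011
110xxxxx -> Class C (192-223)
Class C, default mask 255.255.255.0 (/24)


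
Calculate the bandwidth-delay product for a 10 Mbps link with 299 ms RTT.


BDP = bandwidth * RTT
= 10 Mbps * 299 ms
= 10 * 1e6 * 299 / 1000 bits
= 2990000 bits
= 373750 bytes
= 364.9902 KB
BDP = 2990000 bits (373750 bytes)


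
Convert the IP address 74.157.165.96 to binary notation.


74 = 01001010
157 = 10011101
165 = 10100101
96 = 01100000
Binary: 01001010.10011101.10100101.01100000


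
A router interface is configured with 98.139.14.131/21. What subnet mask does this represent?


/21 means 21 network bits, 11 host bits
Binary: 11111111111111111111100000000000
Mask: 255.255.248.0


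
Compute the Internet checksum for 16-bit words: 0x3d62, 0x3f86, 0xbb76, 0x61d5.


Sum all words (with carry folding):
+ 0x3d62 = 0x3d62
+ 0x3f86 = 0x7ce8
+ 0xbb76 = 0x385f
+ 0x61d5 = 0x9a34
One's complement: ~0x9a34
Checksum = 0x65cb


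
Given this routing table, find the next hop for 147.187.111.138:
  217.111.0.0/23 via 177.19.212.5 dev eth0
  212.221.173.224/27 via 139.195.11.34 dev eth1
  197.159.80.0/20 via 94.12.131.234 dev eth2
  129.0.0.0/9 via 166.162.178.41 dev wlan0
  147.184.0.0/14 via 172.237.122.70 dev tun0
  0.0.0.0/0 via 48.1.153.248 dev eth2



Longest prefix match for 147.187.111.138:
  /23 217.111.0.0: no
  /27 212.221.173.224: no
  /20 197.159.80.0: no
  /9 129.0.0.0: no
  /14 147.184.0.0: MATCH
  /0 0.0.0.0: MATCH
Selected: next-hop 172.237.122.70 via tun0 (matched /14)


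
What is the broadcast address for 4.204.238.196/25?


Network: 4.204.238.128/25
Host bits = 7
Set all host bits to 1:
Broadcast: 4.204.238.255


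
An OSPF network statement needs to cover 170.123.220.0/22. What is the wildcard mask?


Subnet mask: 255.255.252.0
Wildcard = 255.255.255.255 - subnet mask
255 - 255 = 0
255 - 255 = 0
255 - 252 = 3
255 - 0 = 255
Wildcard: 0.0.3.255


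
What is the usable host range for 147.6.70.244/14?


Network: 147.4.0.0
Broadcast: 147.7.255.255
First usable = network + 1
Last usable = broadcast - 1
Range: 147.4.0.1 to 147.7.255.254


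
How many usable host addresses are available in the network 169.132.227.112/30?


Host bits = 32 - 30 = 2
Total addresses = 2^2 = 4
Usable = total - 2 (network and broadcast)
Usable hosts: 2


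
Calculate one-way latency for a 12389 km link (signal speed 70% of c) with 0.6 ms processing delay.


Speed = 0.7 * 3e5 km/s = 210000 km/s
Propagation delay = 12389 / 210000 = 0.059 s = 58.9952 ms
Processing delay = 0.6 ms
Total one-way latency = 59.5952 ms


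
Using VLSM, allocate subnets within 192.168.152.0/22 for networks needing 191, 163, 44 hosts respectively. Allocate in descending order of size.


191 hosts -> /24 (254 usable): 192.168.152.0/24
163 hosts -> /24 (254 usable): 192.168.153.0/24
44 hosts -> /26 (62 usable): 192.168.154.0/26
Allocation: 192.168.152.0/24 (191 hosts, 254 usable); 192.168.153.0/24 (163 hosts, 254 usable); 192.168.154.0/26 (44 hosts, 62 usable)


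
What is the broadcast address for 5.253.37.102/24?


Network: 5.253.37.0/24
Host bits = 8
Set all host bits to 1:
Broadcast: 5.253.37.255


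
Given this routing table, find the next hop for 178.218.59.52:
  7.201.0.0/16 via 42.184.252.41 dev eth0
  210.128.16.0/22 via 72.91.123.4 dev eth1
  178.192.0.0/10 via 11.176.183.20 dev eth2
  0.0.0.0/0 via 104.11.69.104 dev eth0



Longest prefix match for 178.218.59.52:
  /16 7.201.0.0: no
  /22 210.128.16.0: no
  /10 178.192.0.0: MATCH
  /0 0.0.0.0: MATCH
Selected: next-hop 11.176.183.20 via eth2 (matched /10)
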